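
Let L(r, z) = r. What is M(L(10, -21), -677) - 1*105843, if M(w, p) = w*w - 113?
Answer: -105856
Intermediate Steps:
M(w, p) = -113 + w² (M(w, p) = w² - 113 = -113 + w²)
M(L(10, -21), -677) - 1*105843 = (-113 + 10²) - 1*105843 = (-113 + 100) - 105843 = -13 - 105843 = -105856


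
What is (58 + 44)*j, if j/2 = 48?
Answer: 9792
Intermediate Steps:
j = 96 (j = 2*48 = 96)
(58 + 44)*j = (58 + 44)*96 = 102*96 = 9792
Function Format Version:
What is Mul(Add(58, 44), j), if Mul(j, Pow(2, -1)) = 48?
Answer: 9792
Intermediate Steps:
j = 96 (j = Mul(2, 48) = 96)
Mul(Add(58, 44), j) = Mul(Add(58, 44), 96) = Mul(102, 96) = 9792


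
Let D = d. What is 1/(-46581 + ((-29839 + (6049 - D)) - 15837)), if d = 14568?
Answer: -1/100776 ≈ -9.9230e-6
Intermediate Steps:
D = 14568
1/(-46581 + ((-29839 + (6049 - D)) - 15837)) = 1/(-46581 + ((-29839 + (6049 - 1*14568)) - 15837)) = 1/(-46581 + ((-29839 + (6049 - 14568)) - 15837)) = 1/(-46581 + ((-29839 - 8519) - 15837)) = 1/(-46581 + (-38358 - 15837)) = 1/(-46581 - 54195) = 1/(-100776) = -1/100776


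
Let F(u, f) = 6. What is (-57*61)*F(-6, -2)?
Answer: -20862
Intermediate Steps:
(-57*61)*F(-6, -2) = -57*61*6 = -3477*6 = -20862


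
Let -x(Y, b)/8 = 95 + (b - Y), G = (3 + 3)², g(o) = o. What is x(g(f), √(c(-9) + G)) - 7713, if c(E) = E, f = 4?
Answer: -8441 - 24*√3 ≈ -8482.6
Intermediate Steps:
G = 36 (G = 6² = 36)
x(Y, b) = -760 - 8*b + 8*Y (x(Y, b) = -8*(95 + (b - Y)) = -8*(95 + b - Y) = -760 - 8*b + 8*Y)
x(g(f), √(c(-9) + G)) - 7713 = (-760 - 8*√(-9 + 36) + 8*4) - 7713 = (-760 - 24*√3 + 32) - 7713 = (-728 - 24*√3) - 7713 = -8441 - 24*√3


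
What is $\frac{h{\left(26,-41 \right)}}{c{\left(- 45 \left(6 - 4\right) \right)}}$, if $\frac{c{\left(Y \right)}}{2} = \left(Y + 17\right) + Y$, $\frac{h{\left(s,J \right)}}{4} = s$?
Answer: $- \frac{52}{163} \approx -0.31902$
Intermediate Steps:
$h{\left(s,J \right)} = 4 s$
$c{\left(Y \right)} = 34 + 4 Y$ ($c{\left(Y \right)} = 2 \left(\left(Y + 17\right) + Y\right) = 2 \left(\left(17 + Y\right) + Y\right) = 2 \left(17 + 2 Y\right) = 34 + 4 Y$)
$\frac{h{\left(26,-41 \right)}}{c{\left(- 45 \left(6 - 4\right) \right)}} = \frac{4 \cdot 26}{34 + 4 \left(- 45 \left(6 - 4\right)\right)} = \frac{104}{34 + 4 \left(- 45 \left(6 - 4\right)\right)} = \frac{104}{34 + 4 \left(\left(-45\right) 2\right)} = \frac{104}{34 + 4 \left(-90\right)} = \frac{104}{34 - 360} = \frac{104}{-326} = 104 \left(- \frac{1}{326}\right) = - \frac{52}{163}$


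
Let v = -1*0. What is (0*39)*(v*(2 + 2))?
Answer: 0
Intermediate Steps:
v = 0
(0*39)*(v*(2 + 2)) = (0*39)*(0*(2 + 2)) = 0*(0*4) = 0*0 = 0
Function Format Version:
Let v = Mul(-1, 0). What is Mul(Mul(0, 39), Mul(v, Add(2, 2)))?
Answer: 0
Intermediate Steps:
v = 0
Mul(Mul(0, 39), Mul(v, Add(2, 2))) = Mul(Mul(0, 39), Mul(0, Add(2, 2))) = Mul(0, Mul(0, 4)) = Mul(0, 0) = 0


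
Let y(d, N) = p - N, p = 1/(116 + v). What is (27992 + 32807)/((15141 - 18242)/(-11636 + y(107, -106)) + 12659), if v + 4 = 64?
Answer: 17625447703/3669884091 ≈ 4.8027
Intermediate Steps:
v = 60 (v = -4 + 64 = 60)
p = 1/176 (p = 1/(116 + 60) = 1/176 ≈ 0.0056818)
y(d, N) = 1/176 - N
(27992 + 32807)/((15141 - 18242)/(-11636 + y(107, -106)) + 12659) = (27992 + 32807)/((15141 - 18242)/(-11636 + (1/176 - 1*(-106))) + 12659) = 60799/(-3101/(-11636 + (1/176 + 106)) + 12659) = 60799/(-3101/(-11636 + 18657/176) + 12659) = 60799/(-3101/(-2029279/176) + 12659) = 60799/(-3101*(-176/2029279) + 12659) = 60799/(77968/289897 + 12659) = 60799/(3669884091/289897) = 60799*(289897/3669884091) = 17625447703/3669884091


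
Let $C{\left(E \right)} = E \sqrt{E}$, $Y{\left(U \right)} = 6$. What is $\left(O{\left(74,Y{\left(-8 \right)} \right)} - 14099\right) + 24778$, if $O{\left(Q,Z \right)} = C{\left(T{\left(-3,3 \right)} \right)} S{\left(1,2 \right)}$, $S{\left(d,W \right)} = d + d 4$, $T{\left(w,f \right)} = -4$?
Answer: $10679 - 40 i \approx 10679.0 - 40.0 i$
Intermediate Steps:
$S{\left(d,W \right)} = 5 d$ ($S{\left(d,W \right)} = d + 4 d = 5 d$)
$C{\left(E \right)} = E^{\frac{3}{2}}$
$O{\left(Q,Z \right)} = - 40 i$ ($O{\left(Q,Z \right)} = \left(-4\right)^{\frac{3}{2}} \cdot 5 \cdot 1 = - 8 i 5 = - 40 i$)
$\left(O{\left(74,Y{\left(-8 \right)} \right)} - 14099\right) + 24778 = \left(- 40 i - 14099\right) + 24778 = \left(-14099 - 40 i\right) + 24778 = 10679 - 40 i$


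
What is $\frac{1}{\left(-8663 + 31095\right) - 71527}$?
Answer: $- \frac{1}{49095} \approx -2.0369 \cdot 10^{-5}$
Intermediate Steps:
$\frac{1}{\left(-8663 + 31095\right) - 71527} = \frac{1}{22432 - 71527} = \frac{1}{-49095} = - \frac{1}{49095}$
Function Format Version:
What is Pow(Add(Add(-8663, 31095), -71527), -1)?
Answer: Rational(-1, 49095) ≈ -2.0369e-5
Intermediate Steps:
Pow(Add(Add(-8663, 31095), -71527), -1) = Pow(Add(22432, -71527), -1) = Pow(-49095, -1) = Rational(-1, 49095)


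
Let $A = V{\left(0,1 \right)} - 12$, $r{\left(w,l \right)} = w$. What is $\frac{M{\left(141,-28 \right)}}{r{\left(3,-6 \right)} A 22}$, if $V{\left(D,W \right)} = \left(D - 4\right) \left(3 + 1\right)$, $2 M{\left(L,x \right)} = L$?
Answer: $- \frac{47}{1232} \approx -0.038149$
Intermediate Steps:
$M{\left(L,x \right)} = \frac{L}{2}$
$V{\left(D,W \right)} = -16 + 4 D$ ($V{\left(D,W \right)} = \left(-4 + D\right) 4 = -16 + 4 D$)
$A = -28$ ($A = \left(-16 + 4 \cdot 0\right) - 12 = \left(-16 + 0\right) - 12 = -16 - 12 = -28$)
$\frac{M{\left(141,-28 \right)}}{r{\left(3,-6 \right)} A 22} = \frac{\frac{1}{2} \cdot 141}{3 \left(-28\right) 22} = \frac{141}{2 \left(\left(-84\right) 22\right)} = \frac{141}{2 \left(-1848\right)} = \frac{141}{2} \left(- \frac{1}{1848}\right) = - \frac{47}{1232}$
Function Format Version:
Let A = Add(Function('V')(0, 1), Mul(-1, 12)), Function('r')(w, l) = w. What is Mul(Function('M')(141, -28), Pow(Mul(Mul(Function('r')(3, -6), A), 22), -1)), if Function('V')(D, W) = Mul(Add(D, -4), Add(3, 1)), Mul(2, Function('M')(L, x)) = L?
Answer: Rational(-47, 1232) ≈ -0.038149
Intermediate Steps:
Function('M')(L, x) = Mul(Rational(1, 2), L)
Function('V')(D, W) = Add(-16, Mul(4, D)) (Function('V')(D, W) = Mul(Add(-4, D), 4) = Add(-16, Mul(4, D)))
A = -28 (A = Add(Add(-16, Mul(4, 0)), Mul(-1, 12)) = Add(Add(-16, 0), -12) = Add(-16, -12) = -28)
Mul(Function('M')(141, -28), Pow(Mul(Mul(Function('r')(3, -6), A), 22), -1)) = Mul(Mul(Rational(1, 2), 141), Pow(Mul(Mul(3, -28), 22), -1)) = Mul(Rational(141, 2), Pow(Mul(-84, 22), -1)) = Mul(Rational(141, 2), Pow(-1848, -1)) = Mul(Rational(141, 2), Rational(-1, 1848)) = Rational(-47, 1232)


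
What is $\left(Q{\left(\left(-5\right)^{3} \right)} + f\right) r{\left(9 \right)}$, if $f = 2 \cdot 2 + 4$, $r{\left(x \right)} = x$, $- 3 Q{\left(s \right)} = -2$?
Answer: $78$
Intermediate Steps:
$Q{\left(s \right)} = \frac{2}{3}$ ($Q{\left(s \right)} = \left(- \frac{1}{3}\right) \left(-2\right) = \frac{2}{3}$)
$f = 8$ ($f = 4 + 4 = 8$)
$\left(Q{\left(\left(-5\right)^{3} \right)} + f\right) r{\left(9 \right)} = \left(\frac{2}{3} + 8\right) 9 = \frac{26}{3} \cdot 9 = 78$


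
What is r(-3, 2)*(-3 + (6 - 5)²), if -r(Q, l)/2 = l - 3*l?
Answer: -16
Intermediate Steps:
r(Q, l) = 4*l (r(Q, l) = -2*(l - 3*l) = -(-4)*l = 4*l)
r(-3, 2)*(-3 + (6 - 5)²) = (4*2)*(-3 + (6 - 5)²) = 8*(-3 + 1²) = 8*(-3 + 1) = 8*(-2) = -16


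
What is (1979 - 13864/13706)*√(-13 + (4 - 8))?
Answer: 13555155*I*√17/6853 ≈ 8155.5*I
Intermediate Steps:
(1979 - 13864/13706)*√(-13 + (4 - 8)) = (1979 - 13864*1/13706)*√(-13 - 4) = (1979 - 6932/6853)*√(-17) = 13555155*(I*√17)/6853 = 13555155*I*√17/6853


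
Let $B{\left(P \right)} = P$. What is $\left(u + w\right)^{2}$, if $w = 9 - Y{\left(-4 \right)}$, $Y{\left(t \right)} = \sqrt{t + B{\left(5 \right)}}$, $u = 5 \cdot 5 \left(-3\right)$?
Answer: $4489$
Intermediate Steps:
$u = -75$ ($u = 25 \left(-3\right) = -75$)
$Y{\left(t \right)} = \sqrt{5 + t}$ ($Y{\left(t \right)} = \sqrt{t + 5} = \sqrt{5 + t}$)
$w = 8$ ($w = 9 - \sqrt{5 - 4} = 9 - \sqrt{1} = 9 - 1 = 8$)
$\left(u + w\right)^{2} = \left(-75 + 8\right)^{2} = \left(-67\right)^{2} = 4489$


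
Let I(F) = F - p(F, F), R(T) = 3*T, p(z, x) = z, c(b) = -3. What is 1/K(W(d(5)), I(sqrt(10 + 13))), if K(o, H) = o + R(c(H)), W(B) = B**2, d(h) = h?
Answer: 1/16 ≈ 0.062500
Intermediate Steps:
I(F) = 0 (I(F) = F - F = 0)
K(o, H) = -9 + o (K(o, H) = o + 3*(-3) = o - 9 = -9 + o)
1/K(W(d(5)), I(sqrt(10 + 13))) = 1/(-9 + 5**2) = 1/(-9 + 25) = 1/16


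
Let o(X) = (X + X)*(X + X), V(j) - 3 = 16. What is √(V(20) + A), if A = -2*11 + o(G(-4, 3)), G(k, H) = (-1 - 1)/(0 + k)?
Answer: I*√2 ≈ 1.4142*I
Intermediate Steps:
V(j) = 19 (V(j) = 3 + 16 = 19)
G(k, H) = -2/k
o(X) = 4*X² (o(X) = (2*X)*(2*X) = 4*X²)
A = -21 (A = -2*11 + 4*(-2/(-4))² = -22 + 4*(-2*(-¼))² = -22 + 4*(½)² = -22 + 4*(¼) = -22 + 1 = -21)
√(V(20) + A) = √(19 - 21) = √(-2) = I*√2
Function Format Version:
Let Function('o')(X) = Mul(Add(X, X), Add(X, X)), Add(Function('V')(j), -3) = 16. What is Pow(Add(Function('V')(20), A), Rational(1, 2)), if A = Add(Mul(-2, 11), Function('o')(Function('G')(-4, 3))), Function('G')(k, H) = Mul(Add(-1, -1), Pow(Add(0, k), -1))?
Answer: Mul(I, Pow(2, Rational(1, 2))) ≈ Mul(1.4142, I)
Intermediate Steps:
Function('V')(j) = 19 (Function('V')(j) = Add(3, 16) = 19)
Function('G')(k, H) = Mul(-2, Pow(k, -1))
Function('o')(X) = Mul(4, Pow(X, 2)) (Function('o')(X) = Mul(Mul(2, X), Mul(2, X)) = Mul(4, Pow(X, 2)))
A = -21 (A = Add(Mul(-2, 11), Mul(4, Pow(Mul(-2, Pow(-4, -1)), 2))) = Add(-22, Mul(4, Pow(Mul(-2, Rational(-1, 4)), 2))) = Add(-22, Mul(4, Pow(Rational(1, 2), 2))) = Add(-22, Mul(4, Rational(1, 4))) = Add(-22, 1) = -21)
Pow(Add(Function('V')(20), A), Rational(1, 2)) = Pow(Add(19, -21), Rational(1, 2)) = Pow(-2, Rational(1, 2)) = Mul(I, Pow(2, Rational(1, 2)))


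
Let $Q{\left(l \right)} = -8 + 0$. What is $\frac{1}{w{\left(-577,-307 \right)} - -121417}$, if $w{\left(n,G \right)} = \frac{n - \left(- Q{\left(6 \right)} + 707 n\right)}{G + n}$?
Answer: $\frac{26}{3144861} \approx 8.2675 \cdot 10^{-6}$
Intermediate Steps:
$Q{\left(l \right)} = -8$
$w{\left(n,G \right)} = \frac{-8 - 706 n}{G + n}$ ($w{\left(n,G \right)} = \frac{n - \left(8 + 707 n\right)}{G + n} = \frac{-8 - 706 n}{G + n}$)
$\frac{1}{w{\left(-577,-307 \right)} - -121417} = \frac{1}{\frac{2 \left(-4 - -203681\right)}{-307 - 577} - -121417} = \frac{1}{\frac{2 \left(-4 + 203681\right)}{-884} + \left(-274003 + 395420\right)} = \frac{1}{2 \left(- \frac{1}{884}\right) 203677 + 121417} = \frac{1}{- \frac{11981}{26} + 121417} = \frac{1}{\frac{3144861}{26}} = \frac{26}{3144861}$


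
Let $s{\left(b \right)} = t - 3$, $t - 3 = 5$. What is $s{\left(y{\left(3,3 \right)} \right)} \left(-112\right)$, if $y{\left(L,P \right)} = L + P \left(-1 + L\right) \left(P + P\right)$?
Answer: $-560$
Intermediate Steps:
$t = 8$ ($t = 3 + 5 = 8$)
$y{\left(L,P \right)} = L + 2 P^{2} \left(-1 + L\right)$ ($y{\left(L,P \right)} = L + P \left(-1 + L\right) 2 P = L + P 2 P \left(-1 + L\right) = L + 2 P^{2} \left(-1 + L\right)$)
$s{\left(b \right)} = 5$ ($s{\left(b \right)} = 8 - 3 = 5$)
$s{\left(y{\left(3,3 \right)} \right)} \left(-112\right) = 5 \left(-112\right) = -560$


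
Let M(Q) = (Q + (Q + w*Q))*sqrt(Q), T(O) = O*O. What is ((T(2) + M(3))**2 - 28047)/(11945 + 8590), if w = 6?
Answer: -26303/20535 + 64*sqrt(3)/6845 ≈ -1.2647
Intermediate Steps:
T(O) = O**2
M(Q) = 8*Q**(3/2) (M(Q) = (Q + (Q + 6*Q))*sqrt(Q) = (Q + 7*Q)*sqrt(Q) = (8*Q)*sqrt(Q) = 8*Q**(3/2))
((T(2) + M(3))**2 - 28047)/(11945 + 8590) = ((2**2 + 8*3**(3/2))**2 - 28047)/(11945 + 8590) = ((4 + 8*(3*sqrt(3)))**2 - 28047)/20535 = ((4 + 24*sqrt(3))**2 - 28047)*(1/20535) = (-28047 + (4 + 24*sqrt(3))**2)*(1/20535) = -9349/6845 + (4 + 24*sqrt(3))**2/20535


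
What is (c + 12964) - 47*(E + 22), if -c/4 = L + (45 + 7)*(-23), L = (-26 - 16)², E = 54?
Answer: 7120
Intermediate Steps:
L = 1764 (L = (-42)² = 1764)
c = -2272 (c = -4*(1764 + (45 + 7)*(-23)) = -4*(1764 + 52*(-23)) = -4*(1764 - 1196) = -4*568 = -2272)
(c + 12964) - 47*(E + 22) = (-2272 + 12964) - 47*(54 + 22) = 10692 - 47*76 = 10692 - 3572 = 7120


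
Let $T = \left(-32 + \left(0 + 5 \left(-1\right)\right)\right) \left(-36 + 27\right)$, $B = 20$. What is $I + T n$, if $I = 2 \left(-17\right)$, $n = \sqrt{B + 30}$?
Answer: $-34 + 1665 \sqrt{2} \approx 2320.7$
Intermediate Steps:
$n = 5 \sqrt{2}$ ($n = \sqrt{20 + 30} = \sqrt{50} = 5 \sqrt{2} \approx 7.0711$)
$T = 333$ ($T = \left(-32 + \left(0 - 5\right)\right) \left(-9\right) = \left(-32 - 5\right) \left(-9\right) = \left(-37\right) \left(-9\right) = 333$)
$I = -34$
$I + T n = -34 + 333 \cdot 5 \sqrt{2} = -34 + 1665 \sqrt{2}$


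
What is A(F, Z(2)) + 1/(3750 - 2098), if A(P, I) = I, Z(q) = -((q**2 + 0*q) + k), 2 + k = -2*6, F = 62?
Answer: 16521/1652 ≈ 10.001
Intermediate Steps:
k = -14 (k = -2 - 2*6 = -2 - 12 = -14)
Z(q) = 14 - q**2 (Z(q) = -((q**2 + 0*q) - 14) = -((q**2 + 0) - 14) = -(q**2 - 14) = -(-14 + q**2) = 14 - q**2)
A(F, Z(2)) + 1/(3750 - 2098) = (14 - 1*2**2) + 1/(3750 - 2098) = (14 - 1*4) + 1/1652 = (14 - 4) + 1/1652 = 10 + 1/1652 = 16521/1652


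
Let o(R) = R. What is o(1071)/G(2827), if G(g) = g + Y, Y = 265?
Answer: 1071/3092 ≈ 0.34638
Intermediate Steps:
G(g) = 265 + g (G(g) = g + 265 = 265 + g)
o(1071)/G(2827) = 1071/(265 + 2827) = 1071/3092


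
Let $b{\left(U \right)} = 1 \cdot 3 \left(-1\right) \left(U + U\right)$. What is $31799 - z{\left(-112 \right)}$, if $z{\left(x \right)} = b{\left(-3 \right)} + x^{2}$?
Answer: $19237$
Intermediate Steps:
$b{\left(U \right)} = - 6 U$ ($b{\left(U \right)} = 3 \left(-1\right) 2 U = - 3 \cdot 2 U = - 6 U$)
$z{\left(x \right)} = 18 + x^{2}$ ($z{\left(x \right)} = \left(-6\right) \left(-3\right) + x^{2} = 18 + x^{2}$)
$31799 - z{\left(-112 \right)} = 31799 - \left(18 + \left(-112\right)^{2}\right) = 31799 - \left(18 + 12544\right) = 31799 - 12562 = 19237$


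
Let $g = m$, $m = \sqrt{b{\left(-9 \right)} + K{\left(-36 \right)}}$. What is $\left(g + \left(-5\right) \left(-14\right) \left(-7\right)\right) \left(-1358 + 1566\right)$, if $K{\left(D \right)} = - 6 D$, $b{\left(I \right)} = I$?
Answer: $-101920 + 624 \sqrt{23} \approx -98927.0$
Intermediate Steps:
$m = 3 \sqrt{23}$ ($m = \sqrt{-9 - -216} = \sqrt{-9 + 216} = \sqrt{207} = 3 \sqrt{23} \approx 14.387$)
$g = 3 \sqrt{23} \approx 14.387$
$\left(g + \left(-5\right) \left(-14\right) \left(-7\right)\right) \left(-1358 + 1566\right) = \left(3 \sqrt{23} + \left(-5\right) \left(-14\right) \left(-7\right)\right) \left(-1358 + 1566\right) = \left(3 \sqrt{23} + 70 \left(-7\right)\right) 208 = \left(3 \sqrt{23} - 490\right) 208 = \left(-490 + 3 \sqrt{23}\right) 208 = -101920 + 624 \sqrt{23}$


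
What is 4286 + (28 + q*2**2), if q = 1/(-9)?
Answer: 38822/9 ≈ 4313.6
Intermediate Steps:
q = -1/9 ≈ -0.11111
4286 + (28 + q*2**2) = 4286 + (28 - 1/9*2**2) = 4286 + (28 - 1/9*4) = 4286 + (28 - 4/9) = 4286 + 248/9 = 38822/9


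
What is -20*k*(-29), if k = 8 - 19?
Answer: -6380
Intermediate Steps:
k = -11
-20*k*(-29) = -20*(-11)*(-29) = 220*(-29) = -6380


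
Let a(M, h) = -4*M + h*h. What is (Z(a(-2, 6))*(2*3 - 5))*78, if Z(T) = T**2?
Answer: 151008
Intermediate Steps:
a(M, h) = h**2 - 4*M (a(M, h) = -4*M + h**2 = h**2 - 4*M)
(Z(a(-2, 6))*(2*3 - 5))*78 = ((6**2 - 4*(-2))**2*(2*3 - 5))*78 = ((36 + 8)**2*(6 - 5))*78 = (44**2*1)*78 = (1936*1)*78 = 1936*78 = 151008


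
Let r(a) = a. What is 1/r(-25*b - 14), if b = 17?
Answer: -1/439 ≈ -0.0022779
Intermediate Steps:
1/r(-25*b - 14) = 1/(-25*17 - 14) = 1/(-425 - 14) = 1/(-439) = -1/439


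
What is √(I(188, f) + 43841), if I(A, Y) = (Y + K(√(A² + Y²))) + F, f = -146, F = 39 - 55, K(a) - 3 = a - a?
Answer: √43682 ≈ 209.00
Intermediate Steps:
K(a) = 3 (K(a) = 3 + (a - a) = 3 + 0 = 3)
F = -16
I(A, Y) = -13 + Y (I(A, Y) = (Y + 3) - 16 = (3 + Y) - 16 = -13 + Y)
√(I(188, f) + 43841) = √((-13 - 146) + 43841) = √(-159 + 43841) = √43682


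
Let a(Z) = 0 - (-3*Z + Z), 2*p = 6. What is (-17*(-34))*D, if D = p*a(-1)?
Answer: -3468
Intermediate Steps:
p = 3 (p = (½)*6 = 3)
a(Z) = 2*Z (a(Z) = 0 - (-2)*Z = 0 + 2*Z = 2*Z)
D = -6 (D = 3*(2*(-1)) = 3*(-2) = -6)
(-17*(-34))*D = -17*(-34)*(-6) = 578*(-6) = -3468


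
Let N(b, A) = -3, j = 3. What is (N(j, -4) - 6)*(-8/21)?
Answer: 24/7 ≈ 3.4286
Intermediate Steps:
(N(j, -4) - 6)*(-8/21) = (-3 - 6)*(-8/21) = -(-72)/21 = -9*(-8/21) = 24/7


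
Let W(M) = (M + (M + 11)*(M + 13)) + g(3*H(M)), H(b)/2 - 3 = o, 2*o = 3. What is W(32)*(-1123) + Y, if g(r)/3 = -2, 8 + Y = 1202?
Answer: -2201009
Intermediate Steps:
o = 3/2 (o = (½)*3 = 3/2 ≈ 1.5000)
H(b) = 9 (H(b) = 6 + 2*(3/2) = 6 + 3 = 9)
Y = 1194 (Y = -8 + 1202 = 1194)
g(r) = -6 (g(r) = 3*(-2) = -6)
W(M) = -6 + M + (11 + M)*(13 + M) (W(M) = (M + (M + 11)*(M + 13)) - 6 = (M + (11 + M)*(13 + M)) - 6 = -6 + M + (11 + M)*(13 + M))
W(32)*(-1123) + Y = (137 + 32² + 25*32)*(-1123) + 1194 = (137 + 1024 + 800)*(-1123) + 1194 = 1961*(-1123) + 1194 = -2202203 + 1194 = -2201009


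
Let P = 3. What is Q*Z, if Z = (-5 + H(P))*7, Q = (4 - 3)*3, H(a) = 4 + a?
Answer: 42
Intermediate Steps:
Q = 3 (Q = 1*3 = 3)
Z = 14 (Z = (-5 + (4 + 3))*7 = (-5 + 7)*7 = 2*7 = 14)
Q*Z = 3*14 = 42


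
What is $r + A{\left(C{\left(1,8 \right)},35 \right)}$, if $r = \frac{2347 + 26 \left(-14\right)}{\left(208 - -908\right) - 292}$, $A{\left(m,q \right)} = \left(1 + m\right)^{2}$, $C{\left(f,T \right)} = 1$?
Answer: $\frac{5279}{824} \approx 6.4066$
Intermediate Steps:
$r = \frac{1983}{824}$ ($r = \frac{2347 - 364}{\left(208 + 908\right) - 292} = \frac{1983}{1116 - 292} = \frac{1983}{824} \approx 2.4066$)
$r + A{\left(C{\left(1,8 \right)},35 \right)} = \frac{1983}{824} + \left(1 + 1\right)^{2} = \frac{1983}{824} + 2^{2} = \frac{1983}{824} + 4 = \frac{5279}{824}$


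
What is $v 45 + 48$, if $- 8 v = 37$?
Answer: $- \frac{1281}{8} \approx -160.13$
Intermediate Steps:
$v = - \frac{37}{8}$ ($v = \left(- \frac{1}{8}\right) 37 = - \frac{37}{8} \approx -4.625$)
$v 45 + 48 = \left(- \frac{37}{8}\right) 45 + 48 = - \frac{1665}{8} + 48 = - \frac{1281}{8}$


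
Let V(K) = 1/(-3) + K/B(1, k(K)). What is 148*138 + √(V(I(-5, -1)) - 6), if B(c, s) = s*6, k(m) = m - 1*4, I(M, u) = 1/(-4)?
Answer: 20424 + I*√7310/34 ≈ 20424.0 + 2.5147*I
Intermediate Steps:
I(M, u) = -¼
k(m) = -4 + m (k(m) = m - 4 = -4 + m)
B(c, s) = 6*s
V(K) = -⅓ + K/(-24 + 6*K) (V(K) = 1/(-3) + K/((6*(-4 + K))) = 1*(-⅓) + K/(-24 + 6*K) = -⅓ + K/(-24 + 6*K))
148*138 + √(V(I(-5, -1)) - 6) = 148*138 + √((8 - 1*(-¼))/(6*(-4 - ¼)) - 6) = 20424 + √((8 + ¼)/(6*(-17/4)) - 6) = 20424 + √((⅙)*(-4/17)*(33/4) - 6) = 20424 + √(-11/34 - 6) = 20424 + √(-215/34) = 20424 + I*√7310/34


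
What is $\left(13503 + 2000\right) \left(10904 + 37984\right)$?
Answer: $757910664$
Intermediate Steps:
$\left(13503 + 2000\right) \left(10904 + 37984\right) = 15503 \cdot 48888 = 757910664$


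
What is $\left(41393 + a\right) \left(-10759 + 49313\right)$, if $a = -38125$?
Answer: $125994472$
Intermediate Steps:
$\left(41393 + a\right) \left(-10759 + 49313\right) = \left(41393 - 38125\right) \left(-10759 + 49313\right) = 3268 \cdot 38554 = 125994472$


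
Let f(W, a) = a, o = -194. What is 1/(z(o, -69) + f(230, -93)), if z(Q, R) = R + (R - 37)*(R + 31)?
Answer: 1/3866 ≈ 0.00025867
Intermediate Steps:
z(Q, R) = R + (-37 + R)*(31 + R)
1/(z(o, -69) + f(230, -93)) = 1/((-1147 + (-69)² - 5*(-69)) - 93) = 1/((-1147 + 4761 + 345) - 93) = 1/(3959 - 93) = 1/3866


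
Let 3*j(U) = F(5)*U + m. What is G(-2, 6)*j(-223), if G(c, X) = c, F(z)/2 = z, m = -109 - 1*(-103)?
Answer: 4472/3 ≈ 1490.7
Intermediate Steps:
m = -6 (m = -109 + 103 = -6)
F(z) = 2*z
j(U) = -2 + 10*U/3 (j(U) = ((2*5)*U - 6)/3 = (10*U - 6)/3 = (-6 + 10*U)/3 = -2 + 10*U/3)
G(-2, 6)*j(-223) = -2*(-2 + (10/3)*(-223)) = -2*(-2 - 2230/3) = -2*(-2236/3) = 4472/3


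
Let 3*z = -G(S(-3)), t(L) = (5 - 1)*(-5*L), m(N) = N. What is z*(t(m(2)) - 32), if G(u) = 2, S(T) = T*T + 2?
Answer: 48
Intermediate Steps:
t(L) = -20*L (t(L) = 4*(-5*L) = -20*L)
S(T) = 2 + T² (S(T) = T² + 2 = 2 + T²)
z = -⅔ (z = (-1*2)/3 = (⅓)*(-2) = -⅔ ≈ -0.66667)
z*(t(m(2)) - 32) = -2*(-20*2 - 32)/3 = -2*(-40 - 32)/3 = -⅔*(-72) = 48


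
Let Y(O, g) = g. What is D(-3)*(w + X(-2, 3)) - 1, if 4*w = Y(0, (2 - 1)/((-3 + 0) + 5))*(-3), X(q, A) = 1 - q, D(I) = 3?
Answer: 55/8 ≈ 6.8750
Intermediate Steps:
w = -3/8 (w = (((2 - 1)/((-3 + 0) + 5))*(-3))/4 = ((1/(-3 + 5))*(-3))/4 = ((1/2)*(-3))/4 = ((1*(½))*(-3))/4 = ((½)*(-3))/4 = (¼)*(-3/2) = -3/8 ≈ -0.37500)
D(-3)*(w + X(-2, 3)) - 1 = 3*(-3/8 + (1 - 1*(-2))) - 1 = 3*(-3/8 + (1 + 2)) - 1 = 3*(-3/8 + 3) - 1 = 3*(21/8) - 1 = 63/8 - 1 = 55/8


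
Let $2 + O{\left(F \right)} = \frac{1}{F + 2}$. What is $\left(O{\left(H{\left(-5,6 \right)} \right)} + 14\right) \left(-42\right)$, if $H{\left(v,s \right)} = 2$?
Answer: $- \frac{1029}{2} \approx -514.5$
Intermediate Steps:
$O{\left(F \right)} = -2 + \frac{1}{2 + F}$ ($O{\left(F \right)} = -2 + \frac{1}{F + 2} = -2 + \frac{1}{2 + F}$)
$\left(O{\left(H{\left(-5,6 \right)} \right)} + 14\right) \left(-42\right) = \left(\frac{-3 - 4}{2 + 2} + 14\right) \left(-42\right) = \left(\frac{-3 - 4}{4} + 14\right) \left(-42\right) = \left(\frac{1}{4} \left(-7\right) + 14\right) \left(-42\right) = \left(- \frac{7}{4} + 14\right) \left(-42\right) = \frac{49}{4} \left(-42\right) = - \frac{1029}{2}$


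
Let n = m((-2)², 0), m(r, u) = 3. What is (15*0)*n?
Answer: 0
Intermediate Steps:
n = 3
(15*0)*n = (15*0)*3 = 0*3 = 0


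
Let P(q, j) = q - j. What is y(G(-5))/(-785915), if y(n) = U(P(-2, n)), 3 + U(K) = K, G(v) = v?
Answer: 0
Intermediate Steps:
U(K) = -3 + K
y(n) = -5 - n (y(n) = -3 + (-2 - n) = -5 - n)
y(G(-5))/(-785915) = (-5 - 1*(-5))/(-785915) = (-5 + 5)*(-1/785915) = 0*(-1/785915) = 0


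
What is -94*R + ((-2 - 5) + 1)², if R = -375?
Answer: 35286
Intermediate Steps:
-94*R + ((-2 - 5) + 1)² = -94*(-375) + ((-2 - 5) + 1)² = 35250 + (-7 + 1)² = 35250 + (-6)² = 35250 + 36 = 35286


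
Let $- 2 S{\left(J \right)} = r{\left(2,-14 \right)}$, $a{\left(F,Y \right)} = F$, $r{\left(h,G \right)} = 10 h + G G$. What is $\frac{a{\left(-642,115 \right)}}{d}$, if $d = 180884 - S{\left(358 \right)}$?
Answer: $- \frac{321}{90496} \approx -0.0035471$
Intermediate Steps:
$r{\left(h,G \right)} = G^{2} + 10 h$ ($r{\left(h,G \right)} = 10 h + G^{2} = G^{2} + 10 h$)
$S{\left(J \right)} = -108$ ($S{\left(J \right)} = - \frac{\left(-14\right)^{2} + 10 \cdot 2}{2} = - \frac{196 + 20}{2} = \left(- \frac{1}{2}\right) 216 = -108$)
$d = 180992$ ($d = 180884 - -108 = 180884 + 108 = 180992$)
$\frac{a{\left(-642,115 \right)}}{d} = - \frac{642}{180992} = \left(-642\right) \frac{1}{180992} = - \frac{321}{90496}$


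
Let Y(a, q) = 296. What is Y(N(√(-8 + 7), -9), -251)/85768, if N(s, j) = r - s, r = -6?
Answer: 37/10721 ≈ 0.0034512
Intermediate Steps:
N(s, j) = -6 - s
Y(N(√(-8 + 7), -9), -251)/85768 = 296/85768 = 296*(1/85768) = 37/10721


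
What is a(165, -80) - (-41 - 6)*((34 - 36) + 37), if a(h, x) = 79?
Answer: 1724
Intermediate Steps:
a(165, -80) - (-41 - 6)*((34 - 36) + 37) = 79 - (-41 - 6)*((34 - 36) + 37) = 79 - (-47)*(-2 + 37) = 79 - (-47)*35 = 79 - 1*(-1645) = 79 + 1645 = 1724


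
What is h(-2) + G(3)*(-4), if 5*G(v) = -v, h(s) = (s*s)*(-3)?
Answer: -48/5 ≈ -9.6000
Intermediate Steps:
h(s) = -3*s**2 (h(s) = s**2*(-3) = -3*s**2)
G(v) = -v/5 (G(v) = (-v)/5 = -v/5)
h(-2) + G(3)*(-4) = -3*(-2)**2 - 1/5*3*(-4) = -3*4 - 3/5*(-4) = -12 + 12/5 = -48/5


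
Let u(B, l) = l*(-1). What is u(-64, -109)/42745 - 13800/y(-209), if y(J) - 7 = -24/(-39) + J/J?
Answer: -958555099/598430 ≈ -1601.8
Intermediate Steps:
u(B, l) = -l
y(J) = 112/13 (y(J) = 7 + (-24/(-39) + J/J) = 7 + (-24*(-1/39) + 1) = 7 + (8/13 + 1) = 7 + 21/13 = 112/13)
u(-64, -109)/42745 - 13800/y(-209) = -1*(-109)/42745 - 13800/112/13 = 109*(1/42745) - 13800*13/112 = 109/42745 - 22425/14 = -958555099/598430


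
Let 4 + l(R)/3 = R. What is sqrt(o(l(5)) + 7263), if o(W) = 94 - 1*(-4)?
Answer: sqrt(7361) ≈ 85.796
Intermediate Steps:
l(R) = -12 + 3*R
o(W) = 98 (o(W) = 94 + 4 = 98)
sqrt(o(l(5)) + 7263) = sqrt(98 + 7263) = sqrt(7361)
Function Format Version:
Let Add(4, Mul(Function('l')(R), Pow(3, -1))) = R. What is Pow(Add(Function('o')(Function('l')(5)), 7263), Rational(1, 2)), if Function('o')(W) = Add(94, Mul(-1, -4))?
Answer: Pow(7361, Rational(1, 2)) ≈ 85.796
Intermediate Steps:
Function('l')(R) = Add(-12, Mul(3, R))
Function('o')(W) = 98 (Function('o')(W) = Add(94, 4) = 98)
Pow(Add(Function('o')(Function('l')(5)), 7263), Rational(1, 2)) = Pow(Add(98, 7263), Rational(1, 2)) = Pow(7361, Rational(1, 2))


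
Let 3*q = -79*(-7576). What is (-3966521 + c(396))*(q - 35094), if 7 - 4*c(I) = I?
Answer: -3912846773003/6 ≈ -6.5214e+11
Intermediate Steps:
q = 598504/3 (q = (-79*(-7576))/3 = (⅓)*598504 = 598504/3 ≈ 1.9950e+5)
c(I) = 7/4 - I/4
(-3966521 + c(396))*(q - 35094) = (-3966521 + (7/4 - ¼*396))*(598504/3 - 35094) = (-3966521 + (7/4 - 99))*(493222/3) = (-3966521 - 389/4)*(493222/3) = -15866473/4*493222/3 = -3912846773003/6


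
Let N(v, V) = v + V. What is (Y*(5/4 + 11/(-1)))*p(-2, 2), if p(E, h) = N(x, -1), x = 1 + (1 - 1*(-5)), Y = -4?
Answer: 234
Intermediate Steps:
x = 7 (x = 1 + (1 + 5) = 1 + 6 = 7)
N(v, V) = V + v
p(E, h) = 6 (p(E, h) = -1 + 7 = 6)
(Y*(5/4 + 11/(-1)))*p(-2, 2) = -4*(5/4 + 11/(-1))*6 = -4*(5*(¼) + 11*(-1))*6 = -4*(5/4 - 11)*6 = -4*(-39/4)*6 = 39*6 = 234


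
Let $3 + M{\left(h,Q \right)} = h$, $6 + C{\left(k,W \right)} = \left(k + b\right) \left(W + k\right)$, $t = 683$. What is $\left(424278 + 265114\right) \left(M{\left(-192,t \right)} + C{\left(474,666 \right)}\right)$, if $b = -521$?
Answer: $-37076191152$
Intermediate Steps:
$C{\left(k,W \right)} = -6 + \left(-521 + k\right) \left(W + k\right)$ ($C{\left(k,W \right)} = -6 + \left(k - 521\right) \left(W + k\right) = -6 + \left(-521 + k\right) \left(W + k\right)$)
$M{\left(h,Q \right)} = -3 + h$
$\left(424278 + 265114\right) \left(M{\left(-192,t \right)} + C{\left(474,666 \right)}\right) = \left(424278 + 265114\right) \left(\left(-3 - 192\right) - \left(278262 - 224676\right)\right) = 689392 \left(-195 - 53586\right) = 689392 \left(-53781\right) = -37076191152$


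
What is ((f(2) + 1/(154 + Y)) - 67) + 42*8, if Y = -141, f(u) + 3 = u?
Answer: 3485/13 ≈ 268.08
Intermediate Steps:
f(u) = -3 + u
((f(2) + 1/(154 + Y)) - 67) + 42*8 = (((-3 + 2) + 1/(154 - 141)) - 67) + 42*8 = ((-1 + 1/13) - 67) + 336 = (-12/13 - 67) + 336 = -883/13 + 336 = 3485/13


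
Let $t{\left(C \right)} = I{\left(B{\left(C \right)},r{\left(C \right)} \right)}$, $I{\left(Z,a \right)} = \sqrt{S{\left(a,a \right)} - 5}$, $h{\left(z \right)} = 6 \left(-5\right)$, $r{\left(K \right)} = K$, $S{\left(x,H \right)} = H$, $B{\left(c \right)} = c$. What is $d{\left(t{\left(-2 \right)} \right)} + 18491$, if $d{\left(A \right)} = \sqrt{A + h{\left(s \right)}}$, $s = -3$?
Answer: $18491 + \sqrt{-30 + i \sqrt{7}} \approx 18491.0 + 5.4825 i$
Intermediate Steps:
$h{\left(z \right)} = -30$
$I{\left(Z,a \right)} = \sqrt{-5 + a}$ ($I{\left(Z,a \right)} = \sqrt{a - 5} = \sqrt{-5 + a}$)
$t{\left(C \right)} = \sqrt{-5 + C}$
$d{\left(A \right)} = \sqrt{-30 + A}$ ($d{\left(A \right)} = \sqrt{A - 30} = \sqrt{-30 + A}$)
$d{\left(t{\left(-2 \right)} \right)} + 18491 = \sqrt{-30 + \sqrt{-5 - 2}} + 18491 = \sqrt{-30 + \sqrt{-7}} + 18491 = \sqrt{-30 + i \sqrt{7}} + 18491 = 18491 + \sqrt{-30 + i \sqrt{7}}$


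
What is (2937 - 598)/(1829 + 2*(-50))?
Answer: 2339/1729 ≈ 1.3528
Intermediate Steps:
(2937 - 598)/(1829 + 2*(-50)) = 2339/(1829 - 100) = 2339/1729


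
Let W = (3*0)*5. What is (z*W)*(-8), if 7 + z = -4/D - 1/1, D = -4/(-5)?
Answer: 0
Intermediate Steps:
D = ⅘ (D = -4*(-⅕) = ⅘ ≈ 0.80000)
z = -13 (z = -7 + (-4/⅘ - 1/1) = -7 + (-4*5/4 - 1*1) = -7 + (-5 - 1) = -7 - 6 = -13)
W = 0 (W = 0*5 = 0)
(z*W)*(-8) = -13*0*(-8) = 0*(-8) = 0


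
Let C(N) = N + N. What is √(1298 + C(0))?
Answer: √1298 ≈ 36.028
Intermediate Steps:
C(N) = 2*N
√(1298 + C(0)) = √(1298 + 2*0) = √(1298 + 0) = √1298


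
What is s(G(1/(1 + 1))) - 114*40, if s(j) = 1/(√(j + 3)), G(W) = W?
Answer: -4560 + √14/7 ≈ -4559.5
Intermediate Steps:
s(j) = (3 + j)^(-½) (s(j) = 1/(√(3 + j)) = (3 + j)^(-½))
s(G(1/(1 + 1))) - 114*40 = (3 + 1/(1 + 1))^(-½) - 114*40 = (3 + 1/2)^(-½) - 4560 = (3 + ½)^(-½) - 4560 = (7/2)^(-½) - 4560 = √14/7 - 4560 = -4560 + √14/7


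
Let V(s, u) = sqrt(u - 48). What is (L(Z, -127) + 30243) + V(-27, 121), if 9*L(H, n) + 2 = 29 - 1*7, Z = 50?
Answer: 272207/9 + sqrt(73) ≈ 30254.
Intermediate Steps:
V(s, u) = sqrt(-48 + u)
L(H, n) = 20/9 (L(H, n) = -2/9 + (29 - 1*7)/9 = -2/9 + (29 - 7)/9 = -2/9 + (1/9)*22 = -2/9 + 22/9 = 20/9)
(L(Z, -127) + 30243) + V(-27, 121) = (20/9 + 30243) + sqrt(-48 + 121) = 272207/9 + sqrt(73)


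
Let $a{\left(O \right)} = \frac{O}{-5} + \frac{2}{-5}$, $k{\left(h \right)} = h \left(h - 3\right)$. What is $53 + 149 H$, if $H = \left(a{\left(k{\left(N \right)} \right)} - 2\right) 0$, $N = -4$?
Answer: $53$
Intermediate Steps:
$k{\left(h \right)} = h \left(-3 + h\right)$
$a{\left(O \right)} = - \frac{2}{5} - \frac{O}{5}$ ($a{\left(O \right)} = O \left(- \frac{1}{5}\right) + 2 \left(- \frac{1}{5}\right) = - \frac{O}{5} - \frac{2}{5} = - \frac{2}{5} - \frac{O}{5}$)
$H = 0$ ($H = \left(\left(- \frac{2}{5} - \frac{\left(-4\right) \left(-3 - 4\right)}{5}\right) - 2\right) 0 = \left(\left(- \frac{2}{5} - \frac{\left(-4\right) \left(-7\right)}{5}\right) - 2\right) 0 = \left(\left(- \frac{2}{5} - \frac{28}{5}\right) - 2\right) 0 = \left(-6 - 2\right) 0 = \left(-8\right) 0 = 0$)
$53 + 149 H = 53 + 149 \cdot 0 = 53 + 0 = 53$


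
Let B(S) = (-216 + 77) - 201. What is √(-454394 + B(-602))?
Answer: 9*I*√5614 ≈ 674.34*I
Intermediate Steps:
B(S) = -340 (B(S) = -139 - 201 = -340)
√(-454394 + B(-602)) = √(-454394 - 340) = √(-454734) = 9*I*√5614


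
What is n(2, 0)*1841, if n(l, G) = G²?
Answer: 0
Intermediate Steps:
n(2, 0)*1841 = 0²*1841 = 0*1841 = 0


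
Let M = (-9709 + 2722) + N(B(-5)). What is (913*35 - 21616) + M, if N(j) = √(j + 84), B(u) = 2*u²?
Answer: 3352 + √134 ≈ 3363.6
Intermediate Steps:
N(j) = √(84 + j)
M = -6987 + √134 (M = (-9709 + 2722) + √(84 + 2*(-5)²) = -6987 + √(84 + 2*25) = -6987 + √(84 + 50) = -6987 + √134 ≈ -6975.4)
(913*35 - 21616) + M = (913*35 - 21616) + (-6987 + √134) = (31955 - 21616) + (-6987 + √134) = 10339 + (-6987 + √134) = 3352 + √134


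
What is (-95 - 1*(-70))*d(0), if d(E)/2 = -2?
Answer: 100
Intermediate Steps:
d(E) = -4 (d(E) = 2*(-2) = -4)
(-95 - 1*(-70))*d(0) = (-95 - 1*(-70))*(-4) = (-95 + 70)*(-4) = -25*(-4) = 100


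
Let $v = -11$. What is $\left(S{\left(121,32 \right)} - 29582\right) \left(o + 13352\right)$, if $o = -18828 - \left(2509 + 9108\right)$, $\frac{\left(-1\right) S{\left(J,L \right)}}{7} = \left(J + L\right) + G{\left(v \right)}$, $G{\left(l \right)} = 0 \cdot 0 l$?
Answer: $523951729$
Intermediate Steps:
$G{\left(l \right)} = 0$ ($G{\left(l \right)} = 0 l = 0$)
$S{\left(J,L \right)} = - 7 J - 7 L$ ($S{\left(J,L \right)} = - 7 \left(\left(J + L\right) + 0\right) = - 7 \left(J + L\right) = - 7 J - 7 L$)
$o = -30445$ ($o = -18828 - 11617 = -30445$)
$\left(S{\left(121,32 \right)} - 29582\right) \left(o + 13352\right) = \left(\left(\left(-7\right) 121 - 224\right) - 29582\right) \left(-30445 + 13352\right) = \left(\left(-847 - 224\right) - 29582\right) \left(-17093\right) = \left(-1071 - 29582\right) \left(-17093\right) = \left(-30653\right) \left(-17093\right) = 523951729$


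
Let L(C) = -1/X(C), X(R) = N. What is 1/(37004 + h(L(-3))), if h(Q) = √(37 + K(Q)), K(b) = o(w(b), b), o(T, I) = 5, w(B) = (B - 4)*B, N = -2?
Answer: 18502/684647987 - √42/1369295974 ≈ 2.7019e-5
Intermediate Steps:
w(B) = B*(-4 + B) (w(B) = (-4 + B)*B = B*(-4 + B))
X(R) = -2
K(b) = 5
L(C) = ½ (L(C) = -1/(-2) = -1*(-½) = ½)
h(Q) = √42 (h(Q) = √(37 + 5) = √42)
1/(37004 + h(L(-3))) = 1/(37004 + √42)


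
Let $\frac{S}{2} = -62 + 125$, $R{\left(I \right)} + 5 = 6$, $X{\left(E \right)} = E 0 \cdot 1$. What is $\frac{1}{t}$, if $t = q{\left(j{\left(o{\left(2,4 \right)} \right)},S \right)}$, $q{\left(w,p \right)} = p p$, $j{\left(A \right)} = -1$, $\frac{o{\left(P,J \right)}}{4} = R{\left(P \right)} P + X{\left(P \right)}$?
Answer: $\frac{1}{15876} \approx 6.2988 \cdot 10^{-5}$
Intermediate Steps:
$X{\left(E \right)} = 0$ ($X{\left(E \right)} = 0 \cdot 1 = 0$)
$R{\left(I \right)} = 1$ ($R{\left(I \right)} = -5 + 6 = 1$)
$o{\left(P,J \right)} = 4 P$ ($o{\left(P,J \right)} = 4 \left(1 P + 0\right) = 4 \left(P + 0\right) = 4 P$)
$S = 126$ ($S = 2 \left(-62 + 125\right) = 2 \cdot 63 = 126$)
$q{\left(w,p \right)} = p^{2}$
$t = 15876$ ($t = 126^{2} = 15876$)
$\frac{1}{t} = \frac{1}{15876}$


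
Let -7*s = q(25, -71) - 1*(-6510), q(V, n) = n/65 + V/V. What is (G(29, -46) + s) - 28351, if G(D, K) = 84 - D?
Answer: -13297824/455 ≈ -29226.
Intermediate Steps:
q(V, n) = 1 + n/65 (q(V, n) = n*(1/65) + 1 = n/65 + 1 = 1 + n/65)
s = -423144/455 (s = -((1 + (1/65)*(-71)) - 1*(-6510))/7 = -((1 - 71/65) + 6510)/7 = -(-6/65 + 6510)/7 = -1/7*423144/65 = -423144/455 ≈ -929.99)
(G(29, -46) + s) - 28351 = ((84 - 1*29) - 423144/455) - 28351 = ((84 - 29) - 423144/455) - 28351 = (55 - 423144/455) - 28351 = -398119/455 - 28351 = -13297824/455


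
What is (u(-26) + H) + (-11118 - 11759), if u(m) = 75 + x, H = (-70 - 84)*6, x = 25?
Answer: -23701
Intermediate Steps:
H = -924 (H = -154*6 = -924)
u(m) = 100 (u(m) = 75 + 25 = 100)
(u(-26) + H) + (-11118 - 11759) = (100 - 924) + (-11118 - 11759) = -824 - 22877 = -23701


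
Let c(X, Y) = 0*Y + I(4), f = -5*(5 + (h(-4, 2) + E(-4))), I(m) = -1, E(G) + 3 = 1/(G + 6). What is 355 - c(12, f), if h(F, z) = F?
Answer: 356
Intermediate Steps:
E(G) = -3 + 1/(6 + G) (E(G) = -3 + 1/(G + 6) = -3 + 1/(6 + G))
f = 15/2 (f = -5*(5 + (-4 + (-17 - 3*(-4))/(6 - 4))) = -5*(5 + (-4 + (-17 + 12)/2)) = -5*(5 + (-4 + (½)*(-5))) = -5*(5 + (-4 - 5/2)) = -5*(5 - 13/2) = -5*(-3/2) = 15/2 ≈ 7.5000)
c(X, Y) = -1 (c(X, Y) = 0*Y - 1 = 0 - 1 = -1)
355 - c(12, f) = 355 - 1*(-1) = 355 + 1 = 356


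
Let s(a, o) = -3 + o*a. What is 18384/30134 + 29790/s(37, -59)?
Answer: -214376109/16468231 ≈ -13.018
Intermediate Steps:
s(a, o) = -3 + a*o
18384/30134 + 29790/s(37, -59) = 18384/30134 + 29790/(-3 + 37*(-59)) = 18384*(1/30134) + 29790/(-3 - 2183) = 9192/15067 + 29790/(-2186) = 9192/15067 + 29790*(-1/2186) = 9192/15067 - 14895/1093 = -214376109/16468231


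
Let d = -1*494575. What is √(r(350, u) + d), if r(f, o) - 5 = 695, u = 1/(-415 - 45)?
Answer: 15*I*√2195 ≈ 702.76*I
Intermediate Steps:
u = -1/460 (u = 1/(-460) = -1/460 ≈ -0.0021739)
r(f, o) = 700 (r(f, o) = 5 + 695 = 700)
d = -494575
√(r(350, u) + d) = √(700 - 494575) = √(-493875) = 15*I*√2195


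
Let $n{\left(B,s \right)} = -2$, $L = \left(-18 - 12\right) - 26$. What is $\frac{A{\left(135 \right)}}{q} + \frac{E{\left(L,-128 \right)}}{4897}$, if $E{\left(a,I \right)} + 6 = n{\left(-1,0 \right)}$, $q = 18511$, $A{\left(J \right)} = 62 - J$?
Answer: $- \frac{505569}{90648367} \approx -0.0055773$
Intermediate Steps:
$L = -56$ ($L = -30 - 26 = -56$)
$E{\left(a,I \right)} = -8$ ($E{\left(a,I \right)} = -6 - 2 = -8$)
$\frac{A{\left(135 \right)}}{q} + \frac{E{\left(L,-128 \right)}}{4897} = \frac{62 - 135}{18511} - \frac{8}{4897} = \left(62 - 135\right) \frac{1}{18511} - \frac{8}{4897} = \left(-73\right) \frac{1}{18511} - \frac{8}{4897} = - \frac{73}{18511} - \frac{8}{4897} = - \frac{505569}{90648367}$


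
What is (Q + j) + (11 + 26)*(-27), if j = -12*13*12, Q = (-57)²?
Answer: 378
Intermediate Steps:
Q = 3249
j = -1872 (j = -156*12 = -1872)
(Q + j) + (11 + 26)*(-27) = (3249 - 1872) + (11 + 26)*(-27) = 1377 + 37*(-27) = 1377 - 999 = 378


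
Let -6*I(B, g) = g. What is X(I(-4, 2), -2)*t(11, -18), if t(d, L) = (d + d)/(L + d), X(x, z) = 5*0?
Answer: 0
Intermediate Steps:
I(B, g) = -g/6
X(x, z) = 0
t(d, L) = 2*d/(L + d) (t(d, L) = (2*d)/(L + d) = 2*d/(L + d))
X(I(-4, 2), -2)*t(11, -18) = 0*(2*11/(-18 + 11)) = 0*(2*11/(-7)) = 0*(2*11*(-1/7)) = 0*(-22/7) = 0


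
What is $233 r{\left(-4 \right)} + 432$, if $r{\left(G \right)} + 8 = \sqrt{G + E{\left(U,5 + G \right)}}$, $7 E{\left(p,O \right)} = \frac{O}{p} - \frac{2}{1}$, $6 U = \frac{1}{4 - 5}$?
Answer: $-1432 + \frac{1398 i \sqrt{7}}{7} \approx -1432.0 + 528.39 i$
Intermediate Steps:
$U = - \frac{1}{6}$ ($U = \frac{1}{6 \left(4 - 5\right)} = \frac{1}{6 \left(-1\right)} = \frac{1}{6} \left(-1\right) = - \frac{1}{6} \approx -0.16667$)
$E{\left(p,O \right)} = - \frac{2}{7} + \frac{O}{7 p}$ ($E{\left(p,O \right)} = \frac{\frac{O}{p} - \frac{2}{1}}{7} = \frac{\frac{O}{p} - 2}{7} = \frac{-2 + \frac{O}{p}}{7} = - \frac{2}{7} + \frac{O}{7 p}$)
$r{\left(G \right)} = -8 + \sqrt{- \frac{32}{7} + \frac{G}{7}}$ ($r{\left(G \right)} = -8 + \sqrt{G + \frac{\left(5 + G\right) - - \frac{1}{3}}{7 \left(- \frac{1}{6}\right)}} = -8 + \sqrt{G + \frac{1}{7} \left(-6\right) \left(\left(5 + G\right) + \frac{1}{3}\right)} = -8 + \sqrt{G + \frac{1}{7} \left(-6\right) \left(\frac{16}{3} + G\right)} = -8 + \sqrt{G - \left(\frac{32}{7} + \frac{6 G}{7}\right)} = -8 + \sqrt{- \frac{32}{7} + \frac{G}{7}}$)
$233 r{\left(-4 \right)} + 432 = 233 \left(-8 + \frac{\sqrt{-224 + 7 \left(-4\right)}}{7}\right) + 432 = 233 \left(-8 + \frac{\sqrt{-224 - 28}}{7}\right) + 432 = 233 \left(-8 + \frac{\sqrt{-252}}{7}\right) + 432 = 233 \left(-8 + \frac{6 i \sqrt{7}}{7}\right) + 432 = \left(-1864 + \frac{1398 i \sqrt{7}}{7}\right) + 432 = -1432 + \frac{1398 i \sqrt{7}}{7}$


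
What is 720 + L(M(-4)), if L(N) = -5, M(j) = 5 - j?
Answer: 715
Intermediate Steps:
720 + L(M(-4)) = 720 - 5 = 715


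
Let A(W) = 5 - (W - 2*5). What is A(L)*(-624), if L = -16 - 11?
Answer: -26208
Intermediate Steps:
L = -27
A(W) = 15 - W (A(W) = 5 - (W - 10) = 5 - (-10 + W) = 5 + (10 - W) = 15 - W)
A(L)*(-624) = (15 - 1*(-27))*(-624) = (15 + 27)*(-624) = 42*(-624) = -26208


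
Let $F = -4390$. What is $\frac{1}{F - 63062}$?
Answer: $- \frac{1}{67452} \approx -1.4825 \cdot 10^{-5}$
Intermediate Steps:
$\frac{1}{F - 63062} = \frac{1}{-4390 - 63062} = \frac{1}{-67452} = - \frac{1}{67452}$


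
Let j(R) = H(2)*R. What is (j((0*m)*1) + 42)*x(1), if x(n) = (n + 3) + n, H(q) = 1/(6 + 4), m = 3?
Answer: 210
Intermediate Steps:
H(q) = ⅒ (H(q) = 1/10 = ⅒)
x(n) = 3 + 2*n (x(n) = (3 + n) + n = 3 + 2*n)
j(R) = R/10
(j((0*m)*1) + 42)*x(1) = (((0*3)*1)/10 + 42)*(3 + 2*1) = ((0*1)/10 + 42)*(3 + 2) = ((⅒)*0 + 42)*5 = (0 + 42)*5 = 42*5 = 210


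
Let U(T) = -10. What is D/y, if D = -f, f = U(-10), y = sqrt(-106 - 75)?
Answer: -10*I*sqrt(181)/181 ≈ -0.74329*I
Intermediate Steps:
y = I*sqrt(181) (y = sqrt(-181) = I*sqrt(181) ≈ 13.454*I)
f = -10
D = 10 (D = -1*(-10) = 10)
D/y = 10/((I*sqrt(181))) = 10*(-I*sqrt(181)/181) = -10*I*sqrt(181)/181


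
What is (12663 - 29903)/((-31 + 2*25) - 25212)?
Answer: 17240/25193 ≈ 0.68432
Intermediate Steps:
(12663 - 29903)/((-31 + 2*25) - 25212) = -17240/((-31 + 50) - 25212) = -17240/(19 - 25212) = -17240/(-25193) = -17240*(-1/25193) = 17240/25193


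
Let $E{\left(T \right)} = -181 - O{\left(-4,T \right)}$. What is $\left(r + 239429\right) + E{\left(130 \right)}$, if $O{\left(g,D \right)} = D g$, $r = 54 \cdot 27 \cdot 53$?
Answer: $317042$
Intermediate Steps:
$r = 77274$ ($r = 1458 \cdot 53 = 77274$)
$E{\left(T \right)} = -181 + 4 T$ ($E{\left(T \right)} = -181 - T \left(-4\right) = -181 - - 4 T = -181 + 4 T$)
$\left(r + 239429\right) + E{\left(130 \right)} = \left(77274 + 239429\right) + \left(-181 + 4 \cdot 130\right) = 316703 + \left(-181 + 520\right) = 316703 + 339 = 317042$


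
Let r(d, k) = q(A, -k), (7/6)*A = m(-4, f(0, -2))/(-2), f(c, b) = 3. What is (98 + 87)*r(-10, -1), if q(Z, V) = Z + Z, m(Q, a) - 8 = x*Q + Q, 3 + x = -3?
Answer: -4440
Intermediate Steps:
x = -6 (x = -3 - 3 = -6)
m(Q, a) = 8 - 5*Q (m(Q, a) = 8 + (-6*Q + Q) = 8 - 5*Q)
A = -12 (A = 6*((8 - 5*(-4))/(-2))/7 = 6*((8 + 20)*(-½))/7 = 6*(28*(-½))/7 = (6/7)*(-14) = -12)
q(Z, V) = 2*Z
r(d, k) = -24 (r(d, k) = 2*(-12) = -24)
(98 + 87)*r(-10, -1) = (98 + 87)*(-24) = 185*(-24) = -4440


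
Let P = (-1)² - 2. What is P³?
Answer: -1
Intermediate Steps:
P = -1 (P = 1 - 2 = -1)
P³ = (-1)³ = -1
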